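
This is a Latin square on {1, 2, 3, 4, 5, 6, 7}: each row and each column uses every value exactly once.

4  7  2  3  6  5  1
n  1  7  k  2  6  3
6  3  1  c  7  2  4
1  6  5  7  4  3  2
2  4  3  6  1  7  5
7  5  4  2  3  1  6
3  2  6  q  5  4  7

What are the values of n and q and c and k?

n = 5, q = 1, c = 5, k = 4

Cell (2,1): column 1 already has {1, 2, 3, 4, 6, 7} → 5.
For row 3, column 4: row 3 already has {1, 2, 3, 4, 6, 7}; that leaves 5.
At (row 2, col 4): row 2 already has {1, 2, 3, 5, 6, 7}, so the value is 4.
At (row 7, col 4): row 7 already has {2, 3, 4, 5, 6, 7}, so the value is 1.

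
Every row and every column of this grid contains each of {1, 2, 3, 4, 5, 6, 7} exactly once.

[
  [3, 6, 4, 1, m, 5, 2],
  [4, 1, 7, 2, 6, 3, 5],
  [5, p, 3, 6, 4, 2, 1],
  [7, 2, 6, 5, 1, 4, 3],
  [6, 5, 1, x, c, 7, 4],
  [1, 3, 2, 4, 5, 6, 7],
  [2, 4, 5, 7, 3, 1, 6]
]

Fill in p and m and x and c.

p = 7, m = 7, x = 3, c = 2

At (row 1, col 5): row 1 already has {1, 2, 3, 4, 5, 6}, so the value is 7.
For row 5, column 5: column 5 already has {1, 3, 4, 5, 6, 7}; that leaves 2.
At (row 3, col 2): row 3 already has {1, 2, 3, 4, 5, 6}, so the value is 7.
Cell (5,4): row 5 already has {1, 2, 4, 5, 6, 7} → 3.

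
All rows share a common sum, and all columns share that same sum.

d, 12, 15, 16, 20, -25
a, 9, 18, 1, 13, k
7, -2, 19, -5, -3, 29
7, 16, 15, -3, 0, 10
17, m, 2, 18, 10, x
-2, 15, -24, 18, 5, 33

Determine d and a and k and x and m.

Rows 3 and 4 both sum to 45, so that's the common total.
The known cells in row 1 total 38, leaving 45 − 38 = 7 for the blank.
The known cells in column 1 total 36, leaving 45 − 36 = 9 for the blank.
The known cells in row 2 total 50, leaving 45 − 50 = -5 for the blank.
The known cells in column 6 total 42, leaving 45 − 42 = 3 for the blank.
The known cells in row 5 total 50, leaving 45 − 50 = -5 for the blank.

d = 7, a = 9, k = -5, x = 3, m = -5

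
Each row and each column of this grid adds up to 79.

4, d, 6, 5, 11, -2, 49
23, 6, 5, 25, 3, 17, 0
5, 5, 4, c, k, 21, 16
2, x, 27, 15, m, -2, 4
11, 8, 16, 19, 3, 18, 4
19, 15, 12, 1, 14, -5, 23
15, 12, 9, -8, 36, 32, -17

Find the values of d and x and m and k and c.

d = 6, x = 27, m = 6, k = 6, c = 22

The known cells in row 1 total 73, leaving 79 − 73 = 6 for the blank.
The known cells in column 2 total 52, leaving 79 − 52 = 27 for the blank.
The known cells in row 4 total 73, leaving 79 − 73 = 6 for the blank.
The known cells in column 5 total 73, leaving 79 − 73 = 6 for the blank.
The known cells in row 3 total 57, leaving 79 − 57 = 22 for the blank.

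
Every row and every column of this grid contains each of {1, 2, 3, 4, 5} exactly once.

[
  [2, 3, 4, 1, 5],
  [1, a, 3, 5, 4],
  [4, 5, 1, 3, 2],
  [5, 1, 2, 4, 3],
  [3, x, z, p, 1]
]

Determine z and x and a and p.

For row 2, column 2: row 2 already has {1, 3, 4, 5}; that leaves 2.
For row 5, column 2: column 2 already has {1, 2, 3, 5}; that leaves 4.
At (row 5, col 3): column 3 already has {1, 2, 3, 4}, so the value is 5.
Cell (5,4): row 5 already has {1, 3, 4, 5} → 2.

z = 5, x = 4, a = 2, p = 2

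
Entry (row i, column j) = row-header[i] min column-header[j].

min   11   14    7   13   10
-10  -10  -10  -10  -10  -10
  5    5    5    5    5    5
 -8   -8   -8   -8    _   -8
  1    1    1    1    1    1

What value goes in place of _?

min(-8, 13) = -8.

-8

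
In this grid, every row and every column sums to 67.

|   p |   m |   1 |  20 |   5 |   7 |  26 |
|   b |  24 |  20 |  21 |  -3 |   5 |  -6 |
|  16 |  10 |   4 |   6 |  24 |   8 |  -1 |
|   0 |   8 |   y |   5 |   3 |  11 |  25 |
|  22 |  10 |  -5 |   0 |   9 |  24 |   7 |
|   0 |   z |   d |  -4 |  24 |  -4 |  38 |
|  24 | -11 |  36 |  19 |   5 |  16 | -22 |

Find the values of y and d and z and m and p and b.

The known cells in row 2 total 61, leaving 67 − 61 = 6 for the blank.
The known cells in column 1 total 68, leaving 67 − 68 = -1 for the blank.
The known cells in row 1 total 58, leaving 67 − 58 = 9 for the blank.
The known cells in column 2 total 50, leaving 67 − 50 = 17 for the blank.
The known cells in row 4 total 52, leaving 67 − 52 = 15 for the blank.
The known cells in row 6 total 71, leaving 67 − 71 = -4 for the blank.

y = 15, d = -4, z = 17, m = 9, p = -1, b = 6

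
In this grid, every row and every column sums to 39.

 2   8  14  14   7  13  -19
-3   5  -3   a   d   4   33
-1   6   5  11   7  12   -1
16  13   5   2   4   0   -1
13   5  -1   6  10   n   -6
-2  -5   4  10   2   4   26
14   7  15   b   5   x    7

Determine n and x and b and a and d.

n = 12, x = -6, b = -3, a = -1, d = 4

Column 5 has 7 + 7 + 4 + 10 + 2 + 5 = 35; the blank must be 39 − 35 = 4.
Row 5 has 13 + 5 − 1 + 6 + 10 − 6 = 27; the blank must be 39 − 27 = 12.
Column 6 has 13 + 4 + 12 + 0 + 12 + 4 = 45; the blank must be 39 − 45 = -6.
Row 7 has 14 + 7 + 15 + 5 − 6 + 7 = 42; the blank must be 39 − 42 = -3.
Row 2 has -3 + 5 − 3 + 4 + 4 + 33 = 40; the blank must be 39 − 40 = -1.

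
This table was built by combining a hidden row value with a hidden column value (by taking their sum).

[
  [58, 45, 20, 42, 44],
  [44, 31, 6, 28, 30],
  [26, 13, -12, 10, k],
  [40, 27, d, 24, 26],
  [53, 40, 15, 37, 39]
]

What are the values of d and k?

The difference between any two rows is the same in every column — this is an addition table with the headers hidden.
Row 4 minus row 1 is 40 − 58 = -18, so its entry in column 3 is 20 + (-18) = 2.
Row 3 minus row 1 is 26 − 58 = -32, so its entry in column 5 is 44 + (-32) = 12.

d = 2, k = 12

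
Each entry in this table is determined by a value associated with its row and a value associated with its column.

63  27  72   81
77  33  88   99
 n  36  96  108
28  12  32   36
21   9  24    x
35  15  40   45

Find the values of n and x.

Each row is a constant multiple of every other row — this is a multiplication table with the headers hidden.
Row 3 is 36/27 = 4/3 times row 1, so its entry in column 1 is 63 × 4/3 = 84.
Row 5 is 9/27 = 1/3 times row 1, so its entry in column 4 is 81 × 1/3 = 27.

n = 84, x = 27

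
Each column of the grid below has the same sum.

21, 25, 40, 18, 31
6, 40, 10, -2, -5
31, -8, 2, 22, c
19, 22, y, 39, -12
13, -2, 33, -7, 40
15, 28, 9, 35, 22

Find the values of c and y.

Columns 1 and 2 both add up to 105, so every column sums to 105.
Column 5: 31 − 5 − 12 + 40 + 22 = 76, so the missing entry is 105 − 76 = 29.
Column 3: 40 + 10 + 2 + 33 + 9 = 94, so the missing entry is 105 − 94 = 11.

c = 29, y = 11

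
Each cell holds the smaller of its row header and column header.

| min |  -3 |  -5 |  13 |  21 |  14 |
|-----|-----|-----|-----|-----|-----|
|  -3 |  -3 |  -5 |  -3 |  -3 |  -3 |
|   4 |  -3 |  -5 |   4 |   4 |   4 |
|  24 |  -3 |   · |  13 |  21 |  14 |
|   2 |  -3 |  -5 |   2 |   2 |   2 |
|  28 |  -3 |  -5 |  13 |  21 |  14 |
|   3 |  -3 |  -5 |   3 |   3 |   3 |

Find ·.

-5

min(24, -5) = -5.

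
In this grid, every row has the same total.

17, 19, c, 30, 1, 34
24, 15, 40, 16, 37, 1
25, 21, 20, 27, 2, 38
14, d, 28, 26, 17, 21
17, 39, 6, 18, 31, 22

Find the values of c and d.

c = 32, d = 27

Row 2 sums to 133 and so does row 5; that's the common total.
In row 1 the known cells total 101, leaving 133 − 101 = 32.
In row 4 the known cells total 106, leaving 133 − 106 = 27.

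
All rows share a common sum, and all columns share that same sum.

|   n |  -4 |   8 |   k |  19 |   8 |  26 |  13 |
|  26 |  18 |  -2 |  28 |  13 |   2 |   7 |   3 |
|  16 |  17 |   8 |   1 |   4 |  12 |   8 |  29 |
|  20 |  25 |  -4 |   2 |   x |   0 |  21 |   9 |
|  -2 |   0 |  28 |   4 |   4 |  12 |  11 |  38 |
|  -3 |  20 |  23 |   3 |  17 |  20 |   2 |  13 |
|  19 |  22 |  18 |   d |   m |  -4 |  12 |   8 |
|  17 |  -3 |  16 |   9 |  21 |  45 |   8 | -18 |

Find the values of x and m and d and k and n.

Rows 2 and 3 both sum to 95, so that's the common total.
The known cells in row 4 total 73, leaving 95 − 73 = 22 for the blank.
The known cells in column 1 total 93, leaving 95 − 93 = 2 for the blank.
The known cells in row 1 total 72, leaving 95 − 72 = 23 for the blank.
The known cells in column 5 total 100, leaving 95 − 100 = -5 for the blank.
The known cells in row 7 total 70, leaving 95 − 70 = 25 for the blank.

x = 22, m = -5, d = 25, k = 23, n = 2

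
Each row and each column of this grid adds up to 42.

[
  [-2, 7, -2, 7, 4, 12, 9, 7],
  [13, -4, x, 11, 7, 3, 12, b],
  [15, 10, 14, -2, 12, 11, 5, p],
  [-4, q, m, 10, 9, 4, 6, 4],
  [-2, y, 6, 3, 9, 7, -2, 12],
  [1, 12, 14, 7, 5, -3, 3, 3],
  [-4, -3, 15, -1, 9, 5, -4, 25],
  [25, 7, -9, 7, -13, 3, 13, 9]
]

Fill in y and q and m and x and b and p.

y = 9, q = 4, m = 9, x = -5, b = 5, p = -23

The known cells in row 3 total 65, leaving 42 − 65 = -23 for the blank.
The known cells in column 8 total 37, leaving 42 − 37 = 5 for the blank.
The known cells in row 2 total 47, leaving 42 − 47 = -5 for the blank.
The known cells in column 3 total 33, leaving 42 − 33 = 9 for the blank.
The known cells in row 4 total 38, leaving 42 − 38 = 4 for the blank.
The known cells in row 5 total 33, leaving 42 − 33 = 9 for the blank.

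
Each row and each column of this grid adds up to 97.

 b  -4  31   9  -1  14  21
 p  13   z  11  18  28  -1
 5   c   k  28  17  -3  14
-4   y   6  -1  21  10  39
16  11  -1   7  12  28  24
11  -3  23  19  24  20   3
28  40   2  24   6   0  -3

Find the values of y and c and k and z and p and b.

Row 1 has -4 + 31 + 9 − 1 + 14 + 21 = 70; the blank must be 97 − 70 = 27.
Row 4 has -4 + 6 − 1 + 21 + 10 + 39 = 71; the blank must be 97 − 71 = 26.
Column 2 has -4 + 13 + 26 + 11 − 3 + 40 = 83; the blank must be 97 − 83 = 14.
Row 3 has 5 + 14 + 28 + 17 − 3 + 14 = 75; the blank must be 97 − 75 = 22.
Column 3 has 31 + 22 + 6 − 1 + 23 + 2 = 83; the blank must be 97 − 83 = 14.
Row 2 has 13 + 14 + 11 + 18 + 28 − 1 = 83; the blank must be 97 − 83 = 14.

y = 26, c = 14, k = 22, z = 14, p = 14, b = 27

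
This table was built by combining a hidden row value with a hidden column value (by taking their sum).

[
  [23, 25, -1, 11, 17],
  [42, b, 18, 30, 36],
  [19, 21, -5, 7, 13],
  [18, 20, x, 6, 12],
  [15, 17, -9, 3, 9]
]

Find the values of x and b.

x = -6, b = 44

The difference between any two rows is the same in every column — this is an addition table with the headers hidden.
Row 4 minus row 1 is 18 − 23 = -5, so its entry in column 3 is -1 + (-5) = -6.
Row 2 minus row 1 is 42 − 23 = 19, so its entry in column 2 is 25 + 19 = 44.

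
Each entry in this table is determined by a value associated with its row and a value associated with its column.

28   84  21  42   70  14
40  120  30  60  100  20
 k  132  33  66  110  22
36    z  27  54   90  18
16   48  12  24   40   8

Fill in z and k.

Each row is a constant multiple of every other row — this is a multiplication table with the headers hidden.
Row 4 is 54/42 = 9/7 times row 1, so its entry in column 2 is 84 × 9/7 = 108.
Row 3 is 66/42 = 11/7 times row 1, so its entry in column 1 is 28 × 11/7 = 44.

z = 108, k = 44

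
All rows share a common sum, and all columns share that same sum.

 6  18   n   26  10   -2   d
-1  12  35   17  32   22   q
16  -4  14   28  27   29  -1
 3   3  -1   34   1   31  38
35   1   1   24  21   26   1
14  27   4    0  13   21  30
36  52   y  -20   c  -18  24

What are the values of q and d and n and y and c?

Rows 3 and 4 both sum to 109, so that's the common total.
Column 5: 10 + 32 + 27 + 1 + 21 + 13 = 104, so its missing entry is 109 − 104 = 5.
Row 7: 36 + 52 − 20 + 5 − 18 + 24 = 79, so its missing entry is 109 − 79 = 30.
Column 3: 35 + 14 − 1 + 1 + 4 + 30 = 83, so its missing entry is 109 − 83 = 26.
Row 1: 6 + 18 + 26 + 26 + 10 − 2 = 84, so its missing entry is 109 − 84 = 25.
Row 2: -1 + 12 + 35 + 17 + 32 + 22 = 117, so its missing entry is 109 − 117 = -8.

q = -8, d = 25, n = 26, y = 30, c = 5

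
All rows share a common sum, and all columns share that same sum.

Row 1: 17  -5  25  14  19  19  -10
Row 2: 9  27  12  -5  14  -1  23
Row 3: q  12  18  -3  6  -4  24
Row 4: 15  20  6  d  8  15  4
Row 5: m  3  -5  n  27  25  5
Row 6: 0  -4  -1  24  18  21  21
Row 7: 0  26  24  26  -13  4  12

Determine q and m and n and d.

q = 26, m = 12, n = 12, d = 11

Rows 1 and 2 both sum to 79, so that's the common total.
Row 3 has 12 + 18 − 3 + 6 − 4 + 24 = 53; the blank must be 79 − 53 = 26.
Column 1 has 17 + 9 + 26 + 15 + 0 + 0 = 67; the blank must be 79 − 67 = 12.
Row 4 has 15 + 20 + 6 + 8 + 15 + 4 = 68; the blank must be 79 − 68 = 11.
Row 5 has 12 + 3 − 5 + 27 + 25 + 5 = 67; the blank must be 79 − 67 = 12.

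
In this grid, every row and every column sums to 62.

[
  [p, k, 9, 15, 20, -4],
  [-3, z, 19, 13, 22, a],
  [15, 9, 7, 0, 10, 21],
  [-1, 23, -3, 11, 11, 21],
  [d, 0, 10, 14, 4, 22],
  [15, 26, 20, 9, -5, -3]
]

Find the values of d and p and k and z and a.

d = 12, p = 24, k = -2, z = 6, a = 5

Row 5 has 0 + 10 + 14 + 4 + 22 = 50; the blank must be 62 − 50 = 12.
Column 6 has -4 + 21 + 21 + 22 − 3 = 57; the blank must be 62 − 57 = 5.
Column 1 has -3 + 15 − 1 + 12 + 15 = 38; the blank must be 62 − 38 = 24.
Row 1 has 24 + 9 + 15 + 20 − 4 = 64; the blank must be 62 − 64 = -2.
Row 2 has -3 + 19 + 13 + 22 + 5 = 56; the blank must be 62 − 56 = 6.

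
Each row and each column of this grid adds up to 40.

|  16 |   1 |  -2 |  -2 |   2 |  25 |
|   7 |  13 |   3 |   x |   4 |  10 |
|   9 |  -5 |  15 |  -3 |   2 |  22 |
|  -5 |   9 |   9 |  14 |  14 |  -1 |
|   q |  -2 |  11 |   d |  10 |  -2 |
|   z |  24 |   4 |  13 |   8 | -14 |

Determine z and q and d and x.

z = 5, q = 8, d = 15, x = 3

The known cells in row 2 total 37, leaving 40 − 37 = 3 for the blank.
The known cells in row 6 total 35, leaving 40 − 35 = 5 for the blank.
The known cells in column 1 total 32, leaving 40 − 32 = 8 for the blank.
The known cells in row 5 total 25, leaving 40 − 25 = 15 for the blank.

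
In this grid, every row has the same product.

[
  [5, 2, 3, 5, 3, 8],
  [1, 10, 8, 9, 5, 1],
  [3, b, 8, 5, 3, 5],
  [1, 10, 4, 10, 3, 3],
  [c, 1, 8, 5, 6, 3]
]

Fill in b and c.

b = 2, c = 5

Rows 1 and 2 each multiply to 3600, so every row has product 3600.
Row 3: 3×8×5×3×5 = 1800, so the missing entry is 3600 ÷ 1800 = 2.
Row 5: 1×8×5×6×3 = 720, so the missing entry is 3600 ÷ 720 = 5.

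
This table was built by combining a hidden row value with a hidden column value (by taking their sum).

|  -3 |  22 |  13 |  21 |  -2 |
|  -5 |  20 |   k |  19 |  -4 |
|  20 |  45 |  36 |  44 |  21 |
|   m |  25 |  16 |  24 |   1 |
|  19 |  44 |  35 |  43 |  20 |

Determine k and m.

The difference between any two rows is the same in every column — this is an addition table with the headers hidden.
Row 2 minus row 1 is -4 − (-2) = -2, so its entry in column 3 is 13 + (-2) = 11.
Row 4 minus row 1 is 1 − (-2) = 3, so its entry in column 1 is -3 + 3 = 0.

k = 11, m = 0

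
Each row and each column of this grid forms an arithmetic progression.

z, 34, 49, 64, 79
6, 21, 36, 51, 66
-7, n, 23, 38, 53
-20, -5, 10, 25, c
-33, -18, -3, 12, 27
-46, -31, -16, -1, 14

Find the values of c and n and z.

c = 40, n = 8, z = 19

Along each row the entries change by 15 per step; down each column they change by -13.
Row 4: from -20 at column 1, stepping by 15 to column 5 gives 40.
Row 3: from -7 at column 1, stepping by 15 to column 2 gives 8.
Row 1: from 34 at column 2, stepping by 15 to column 1 gives 19.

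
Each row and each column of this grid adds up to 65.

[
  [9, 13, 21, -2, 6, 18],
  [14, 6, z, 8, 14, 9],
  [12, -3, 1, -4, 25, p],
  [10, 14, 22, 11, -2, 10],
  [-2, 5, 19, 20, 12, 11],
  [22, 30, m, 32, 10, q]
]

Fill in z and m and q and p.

Row 2 has 14 + 6 + 8 + 14 + 9 = 51; the blank must be 65 − 51 = 14.
Row 3 has 12 − 3 + 1 − 4 + 25 = 31; the blank must be 65 − 31 = 34.
Column 6 has 18 + 9 + 34 + 10 + 11 = 82; the blank must be 65 − 82 = -17.
Row 6 has 22 + 30 + 32 + 10 − 17 = 77; the blank must be 65 − 77 = -12.

z = 14, m = -12, q = -17, p = 34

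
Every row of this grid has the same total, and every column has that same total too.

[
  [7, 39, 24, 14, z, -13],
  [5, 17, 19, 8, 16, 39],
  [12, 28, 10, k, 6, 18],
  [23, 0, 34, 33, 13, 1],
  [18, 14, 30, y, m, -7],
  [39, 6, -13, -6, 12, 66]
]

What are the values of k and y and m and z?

Rows 2 and 4 both sum to 104, so that's the common total.
Row 3: 12 + 28 + 10 + 6 + 18 = 74, so its missing entry is 104 − 74 = 30.
Row 1: 7 + 39 + 24 + 14 − 13 = 71, so its missing entry is 104 − 71 = 33.
Column 5: 33 + 16 + 6 + 13 + 12 = 80, so its missing entry is 104 − 80 = 24.
Row 5: 18 + 14 + 30 + 24 − 7 = 79, so its missing entry is 104 − 79 = 25.

k = 30, y = 25, m = 24, z = 33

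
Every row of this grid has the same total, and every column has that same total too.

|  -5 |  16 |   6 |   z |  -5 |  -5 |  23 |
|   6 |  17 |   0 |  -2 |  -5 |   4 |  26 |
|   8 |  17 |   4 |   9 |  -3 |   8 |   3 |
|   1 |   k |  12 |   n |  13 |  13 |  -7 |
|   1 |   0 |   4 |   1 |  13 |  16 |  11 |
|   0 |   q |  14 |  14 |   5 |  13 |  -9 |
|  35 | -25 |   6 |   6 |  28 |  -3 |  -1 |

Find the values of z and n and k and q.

Rows 2 and 3 both sum to 46, so that's the common total.
The known cells in row 6 total 37, leaving 46 − 37 = 9 for the blank.
The known cells in column 2 total 34, leaving 46 − 34 = 12 for the blank.
The known cells in row 1 total 30, leaving 46 − 30 = 16 for the blank.
The known cells in row 4 total 44, leaving 46 − 44 = 2 for the blank.

z = 16, n = 2, k = 12, q = 9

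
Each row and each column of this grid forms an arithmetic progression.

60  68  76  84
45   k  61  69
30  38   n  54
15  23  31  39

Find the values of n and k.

Along each row the entries change by 8 per step; down each column they change by -15.
Row 3: from 30 at column 1, stepping by 8 to column 3 gives 46.
Row 2: from 45 at column 1, stepping by 8 to column 2 gives 53.

n = 46, k = 53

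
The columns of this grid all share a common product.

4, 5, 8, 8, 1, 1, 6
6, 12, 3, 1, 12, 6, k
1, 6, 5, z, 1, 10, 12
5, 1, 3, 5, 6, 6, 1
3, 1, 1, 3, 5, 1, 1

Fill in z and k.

Columns 2 and 5 each multiply to 360, so every column has product 360.
Column 4: 8×1×5×3 = 120, so the missing entry is 360 ÷ 120 = 3.
Column 7: 6×12×1×1 = 72, so the missing entry is 360 ÷ 72 = 5.

z = 3, k = 5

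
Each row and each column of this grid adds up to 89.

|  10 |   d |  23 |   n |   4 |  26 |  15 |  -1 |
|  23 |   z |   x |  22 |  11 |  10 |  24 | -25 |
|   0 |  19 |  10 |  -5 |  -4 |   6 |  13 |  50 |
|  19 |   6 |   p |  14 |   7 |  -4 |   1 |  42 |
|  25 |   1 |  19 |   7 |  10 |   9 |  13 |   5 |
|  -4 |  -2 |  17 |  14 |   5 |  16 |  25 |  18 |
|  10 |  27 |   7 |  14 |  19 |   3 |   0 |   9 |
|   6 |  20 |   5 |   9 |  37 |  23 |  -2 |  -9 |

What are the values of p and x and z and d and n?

The known cells in column 4 total 75, leaving 89 − 75 = 14 for the blank.
The known cells in row 1 total 91, leaving 89 − 91 = -2 for the blank.
The known cells in column 2 total 69, leaving 89 − 69 = 20 for the blank.
The known cells in row 2 total 85, leaving 89 − 85 = 4 for the blank.
The known cells in row 4 total 85, leaving 89 − 85 = 4 for the blank.

p = 4, x = 4, z = 20, d = -2, n = 14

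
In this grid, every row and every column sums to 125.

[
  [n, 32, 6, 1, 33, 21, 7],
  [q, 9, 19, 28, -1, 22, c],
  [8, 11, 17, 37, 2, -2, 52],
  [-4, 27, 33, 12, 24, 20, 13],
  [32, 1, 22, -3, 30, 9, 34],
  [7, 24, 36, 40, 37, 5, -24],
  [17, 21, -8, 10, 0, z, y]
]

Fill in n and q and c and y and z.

n = 25, q = 40, c = 8, y = 35, z = 50

The known cells in column 6 total 75, leaving 125 − 75 = 50 for the blank.
The known cells in row 1 total 100, leaving 125 − 100 = 25 for the blank.
The known cells in row 7 total 90, leaving 125 − 90 = 35 for the blank.
The known cells in column 1 total 85, leaving 125 − 85 = 40 for the blank.
The known cells in row 2 total 117, leaving 125 − 117 = 8 for the blank.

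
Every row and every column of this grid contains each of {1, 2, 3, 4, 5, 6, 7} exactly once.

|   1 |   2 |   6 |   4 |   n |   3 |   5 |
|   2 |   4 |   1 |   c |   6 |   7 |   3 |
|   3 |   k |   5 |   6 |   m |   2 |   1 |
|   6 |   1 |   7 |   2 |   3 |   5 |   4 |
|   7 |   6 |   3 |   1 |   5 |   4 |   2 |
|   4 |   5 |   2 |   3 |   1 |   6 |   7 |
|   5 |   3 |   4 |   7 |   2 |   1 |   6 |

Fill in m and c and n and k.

Cell (2,4): row 2 already has {1, 2, 3, 4, 6, 7} → 5.
At (row 1, col 5): row 1 already has {1, 2, 3, 4, 5, 6}, so the value is 7.
At (row 3, col 5): column 5 already has {1, 2, 3, 5, 6, 7}, so the value is 4.
For row 3, column 2: row 3 already has {1, 2, 3, 4, 5, 6}; that leaves 7.

m = 4, c = 5, n = 7, k = 7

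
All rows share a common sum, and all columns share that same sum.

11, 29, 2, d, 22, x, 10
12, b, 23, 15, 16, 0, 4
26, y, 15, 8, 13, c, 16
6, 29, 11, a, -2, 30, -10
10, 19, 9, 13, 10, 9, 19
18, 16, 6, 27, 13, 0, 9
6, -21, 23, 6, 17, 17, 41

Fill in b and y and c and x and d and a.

b = 19, y = -2, c = 13, x = 20, d = -5, a = 25

Rows 5 and 6 both sum to 89, so that's the common total.
Row 2: 12 + 23 + 15 + 16 + 0 + 4 = 70, so its missing entry is 89 − 70 = 19.
Column 2: 29 + 19 + 29 + 19 + 16 − 21 = 91, so its missing entry is 89 − 91 = -2.
Row 4: 6 + 29 + 11 − 2 + 30 − 10 = 64, so its missing entry is 89 − 64 = 25.
Column 4: 15 + 8 + 25 + 13 + 27 + 6 = 94, so its missing entry is 89 − 94 = -5.
Row 1: 11 + 29 + 2 − 5 + 22 + 10 = 69, so its missing entry is 89 − 69 = 20.
Row 3: 26 − 2 + 15 + 8 + 13 + 16 = 76, so its missing entry is 89 − 76 = 13.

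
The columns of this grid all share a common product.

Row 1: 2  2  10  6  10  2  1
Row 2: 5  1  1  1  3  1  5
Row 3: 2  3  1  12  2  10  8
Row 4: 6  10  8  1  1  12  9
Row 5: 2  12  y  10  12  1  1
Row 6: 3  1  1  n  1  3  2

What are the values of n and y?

n = 1, y = 9

Columns 1 and 2 each multiply to 720, so every column has product 720.
Column 4: 6×1×12×1×10 = 720, so the missing entry is 720 ÷ 720 = 1.
Column 3: 10×1×1×8×1 = 80, so the missing entry is 720 ÷ 80 = 9.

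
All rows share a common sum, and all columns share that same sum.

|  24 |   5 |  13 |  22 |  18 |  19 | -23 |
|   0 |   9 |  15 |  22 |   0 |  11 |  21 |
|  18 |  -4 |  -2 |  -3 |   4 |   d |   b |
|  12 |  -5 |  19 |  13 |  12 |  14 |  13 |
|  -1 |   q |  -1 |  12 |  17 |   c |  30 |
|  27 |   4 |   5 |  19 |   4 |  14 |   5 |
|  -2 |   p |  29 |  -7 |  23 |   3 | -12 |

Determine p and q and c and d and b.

p = 44, q = 25, c = -4, d = 21, b = 44

Rows 1 and 2 both sum to 78, so that's the common total.
The known cells in row 7 total 34, leaving 78 − 34 = 44 for the blank.
The known cells in column 7 total 34, leaving 78 − 34 = 44 for the blank.
The known cells in row 3 total 57, leaving 78 − 57 = 21 for the blank.
The known cells in column 6 total 82, leaving 78 − 82 = -4 for the blank.
The known cells in row 5 total 53, leaving 78 − 53 = 25 for the blank.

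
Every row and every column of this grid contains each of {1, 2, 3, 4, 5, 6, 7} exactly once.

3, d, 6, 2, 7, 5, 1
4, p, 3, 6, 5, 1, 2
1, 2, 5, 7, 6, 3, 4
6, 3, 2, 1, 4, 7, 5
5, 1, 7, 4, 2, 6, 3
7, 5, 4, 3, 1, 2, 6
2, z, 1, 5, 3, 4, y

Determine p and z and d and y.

p = 7, z = 6, d = 4, y = 7

Cell (1,2): row 1 already has {1, 2, 3, 5, 6, 7} → 4.
Cell (2,2): row 2 already has {1, 2, 3, 4, 5, 6} → 7.
For row 7, column 2: column 2 already has {1, 2, 3, 4, 5, 7}; that leaves 6.
For row 7, column 7: row 7 already has {1, 2, 3, 4, 5, 6}; that leaves 7.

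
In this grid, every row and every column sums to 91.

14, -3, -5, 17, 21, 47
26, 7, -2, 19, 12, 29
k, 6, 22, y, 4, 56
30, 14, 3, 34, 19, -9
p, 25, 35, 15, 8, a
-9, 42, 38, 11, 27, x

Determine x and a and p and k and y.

Row 6 has -9 + 42 + 38 + 11 + 27 = 109; the blank must be 91 − 109 = -18.
Column 4 has 17 + 19 + 34 + 15 + 11 = 96; the blank must be 91 − 96 = -5.
Row 3 has 6 + 22 − 5 + 4 + 56 = 83; the blank must be 91 − 83 = 8.
Column 1 has 14 + 26 + 8 + 30 − 9 = 69; the blank must be 91 − 69 = 22.
Row 5 has 22 + 25 + 35 + 15 + 8 = 105; the blank must be 91 − 105 = -14.

x = -18, a = -14, p = 22, k = 8, y = -5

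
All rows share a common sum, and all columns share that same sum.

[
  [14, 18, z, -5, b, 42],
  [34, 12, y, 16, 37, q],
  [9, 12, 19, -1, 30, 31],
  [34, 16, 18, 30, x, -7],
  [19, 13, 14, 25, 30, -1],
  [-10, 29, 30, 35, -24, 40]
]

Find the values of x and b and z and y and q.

Rows 3 and 5 both sum to 100, so that's the common total.
Row 4 has 34 + 16 + 18 + 30 − 7 = 91; the blank must be 100 − 91 = 9.
Column 5 has 37 + 30 + 9 + 30 − 24 = 82; the blank must be 100 − 82 = 18.
Column 6 has 42 + 31 − 7 − 1 + 40 = 105; the blank must be 100 − 105 = -5.
Row 2 has 34 + 12 + 16 + 37 − 5 = 94; the blank must be 100 − 94 = 6.
Row 1 has 14 + 18 − 5 + 18 + 42 = 87; the blank must be 100 − 87 = 13.

x = 9, b = 18, z = 13, y = 6, q = -5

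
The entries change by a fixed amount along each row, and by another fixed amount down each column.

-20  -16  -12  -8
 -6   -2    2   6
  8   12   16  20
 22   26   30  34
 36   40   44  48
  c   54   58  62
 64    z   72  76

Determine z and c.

Along each row the entries change by 4 per step; down each column they change by 14.
Row 7: from 64 at column 1, stepping by 4 to column 2 gives 68.
Row 6: from 54 at column 2, stepping by 4 to column 1 gives 50.

z = 68, c = 50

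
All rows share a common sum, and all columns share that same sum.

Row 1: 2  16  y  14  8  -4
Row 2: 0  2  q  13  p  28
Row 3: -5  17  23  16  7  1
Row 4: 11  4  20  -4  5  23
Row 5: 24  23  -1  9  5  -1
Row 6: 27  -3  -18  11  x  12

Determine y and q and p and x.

y = 23, q = 12, p = 4, x = 30

Rows 3 and 4 both sum to 59, so that's the common total.
Row 1 has 2 + 16 + 14 + 8 − 4 = 36; the blank must be 59 − 36 = 23.
Column 3 has 23 + 23 + 20 − 1 − 18 = 47; the blank must be 59 − 47 = 12.
Row 6 has 27 − 3 − 18 + 11 + 12 = 29; the blank must be 59 − 29 = 30.
Row 2 has 0 + 2 + 12 + 13 + 28 = 55; the blank must be 59 − 55 = 4.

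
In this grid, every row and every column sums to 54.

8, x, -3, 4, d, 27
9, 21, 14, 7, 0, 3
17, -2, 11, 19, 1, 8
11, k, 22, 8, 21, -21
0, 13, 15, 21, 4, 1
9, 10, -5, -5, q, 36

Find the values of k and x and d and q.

k = 13, x = -1, d = 19, q = 9

Row 4: 11 + 22 + 8 + 21 − 21 = 41, so its missing entry is 54 − 41 = 13.
Row 6: 9 + 10 − 5 − 5 + 36 = 45, so its missing entry is 54 − 45 = 9.
Column 5: 0 + 1 + 21 + 4 + 9 = 35, so its missing entry is 54 − 35 = 19.
Row 1: 8 − 3 + 4 + 19 + 27 = 55, so its missing entry is 54 − 55 = -1.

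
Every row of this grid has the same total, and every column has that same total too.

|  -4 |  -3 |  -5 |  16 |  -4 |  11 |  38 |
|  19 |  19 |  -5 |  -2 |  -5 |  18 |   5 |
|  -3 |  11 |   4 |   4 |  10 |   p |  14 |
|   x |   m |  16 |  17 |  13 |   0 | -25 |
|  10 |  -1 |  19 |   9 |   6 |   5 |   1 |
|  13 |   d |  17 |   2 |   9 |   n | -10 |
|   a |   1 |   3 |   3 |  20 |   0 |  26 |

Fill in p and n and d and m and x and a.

p = 9, n = 6, d = 12, m = 10, x = 18, a = -4

Rows 1 and 2 both sum to 49, so that's the common total.
The known cells in row 7 total 53, leaving 49 − 53 = -4 for the blank.
The known cells in column 1 total 31, leaving 49 − 31 = 18 for the blank.
The known cells in row 4 total 39, leaving 49 − 39 = 10 for the blank.
The known cells in column 2 total 37, leaving 49 − 37 = 12 for the blank.
The known cells in row 6 total 43, leaving 49 − 43 = 6 for the blank.
The known cells in row 3 total 40, leaving 49 − 40 = 9 for the blank.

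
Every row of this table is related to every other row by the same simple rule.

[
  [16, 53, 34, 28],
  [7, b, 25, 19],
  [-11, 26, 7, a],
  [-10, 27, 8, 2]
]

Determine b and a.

The difference between any two rows is the same in every column — this is an addition table with the headers hidden.
Row 2 minus row 1 is 7 − 16 = -9, so its entry in column 2 is 53 + (-9) = 44.
Row 3 minus row 1 is -11 − 16 = -27, so its entry in column 4 is 28 + (-27) = 1.

b = 44, a = 1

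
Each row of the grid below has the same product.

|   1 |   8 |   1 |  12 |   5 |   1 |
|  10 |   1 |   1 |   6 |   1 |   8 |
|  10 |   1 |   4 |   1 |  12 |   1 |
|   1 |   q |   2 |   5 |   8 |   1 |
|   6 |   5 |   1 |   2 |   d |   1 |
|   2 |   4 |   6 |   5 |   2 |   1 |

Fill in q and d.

Rows 1 and 3 each multiply to 480, so every row has product 480.
Row 4: 1×2×5×8×1 = 80, so the missing entry is 480 ÷ 80 = 6.
Row 5: 6×5×1×2×1 = 60, so the missing entry is 480 ÷ 60 = 8.

q = 6, d = 8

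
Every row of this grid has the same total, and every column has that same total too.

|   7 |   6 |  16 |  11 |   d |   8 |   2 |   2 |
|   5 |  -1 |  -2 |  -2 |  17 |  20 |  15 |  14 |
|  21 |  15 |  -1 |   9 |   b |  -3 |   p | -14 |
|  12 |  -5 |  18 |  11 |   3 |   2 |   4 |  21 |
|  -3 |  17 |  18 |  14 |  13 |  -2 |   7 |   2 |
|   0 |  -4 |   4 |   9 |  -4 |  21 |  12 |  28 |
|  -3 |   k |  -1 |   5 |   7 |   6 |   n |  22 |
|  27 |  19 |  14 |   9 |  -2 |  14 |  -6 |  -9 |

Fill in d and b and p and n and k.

d = 14, b = 18, p = 21, n = 11, k = 19

Rows 2 and 4 both sum to 66, so that's the common total.
The known cells in row 1 total 52, leaving 66 − 52 = 14 for the blank.
The known cells in column 5 total 48, leaving 66 − 48 = 18 for the blank.
The known cells in column 2 total 47, leaving 66 − 47 = 19 for the blank.
The known cells in row 3 total 45, leaving 66 − 45 = 21 for the blank.
The known cells in row 7 total 55, leaving 66 − 55 = 11 for the blank.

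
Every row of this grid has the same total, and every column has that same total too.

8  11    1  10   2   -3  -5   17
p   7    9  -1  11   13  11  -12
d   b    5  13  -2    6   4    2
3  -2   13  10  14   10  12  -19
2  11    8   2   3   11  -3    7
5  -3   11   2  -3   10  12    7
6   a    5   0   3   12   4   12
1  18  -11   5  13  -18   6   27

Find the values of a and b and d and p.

Rows 1 and 4 both sum to 41, so that's the common total.
The known cells in row 2 total 38, leaving 41 − 38 = 3 for the blank.
The known cells in row 7 total 42, leaving 41 − 42 = -1 for the blank.
The known cells in column 1 total 28, leaving 41 − 28 = 13 for the blank.
The known cells in row 3 total 41, leaving 41 − 41 = 0 for the blank.

a = -1, b = 0, d = 13, p = 3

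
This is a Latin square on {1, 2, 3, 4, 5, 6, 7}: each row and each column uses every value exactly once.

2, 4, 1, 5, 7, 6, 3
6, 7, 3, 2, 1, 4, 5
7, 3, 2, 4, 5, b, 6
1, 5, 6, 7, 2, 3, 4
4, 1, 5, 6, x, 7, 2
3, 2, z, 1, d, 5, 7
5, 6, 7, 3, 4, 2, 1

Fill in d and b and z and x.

d = 6, b = 1, z = 4, x = 3

At (row 5, col 5): row 5 already has {1, 2, 4, 5, 6, 7}, so the value is 3.
For row 6, column 5: column 5 already has {1, 2, 3, 4, 5, 7}; that leaves 6.
Cell (3,6): row 3 already has {2, 3, 4, 5, 6, 7} → 1.
At (row 6, col 3): row 6 already has {1, 2, 3, 5, 6, 7}, so the value is 4.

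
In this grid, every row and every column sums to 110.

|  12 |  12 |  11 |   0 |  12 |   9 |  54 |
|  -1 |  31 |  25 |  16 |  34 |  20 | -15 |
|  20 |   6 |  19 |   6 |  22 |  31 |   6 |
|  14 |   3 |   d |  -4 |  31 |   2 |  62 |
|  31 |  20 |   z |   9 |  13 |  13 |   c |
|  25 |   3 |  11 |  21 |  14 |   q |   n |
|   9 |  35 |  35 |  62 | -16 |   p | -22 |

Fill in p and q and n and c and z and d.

The known cells in row 7 total 103, leaving 110 − 103 = 7 for the blank.
The known cells in column 6 total 82, leaving 110 − 82 = 28 for the blank.
The known cells in row 6 total 102, leaving 110 − 102 = 8 for the blank.
The known cells in column 7 total 93, leaving 110 − 93 = 17 for the blank.
The known cells in row 5 total 103, leaving 110 − 103 = 7 for the blank.
The known cells in row 4 total 108, leaving 110 − 108 = 2 for the blank.

p = 7, q = 28, n = 8, c = 17, z = 7, d = 2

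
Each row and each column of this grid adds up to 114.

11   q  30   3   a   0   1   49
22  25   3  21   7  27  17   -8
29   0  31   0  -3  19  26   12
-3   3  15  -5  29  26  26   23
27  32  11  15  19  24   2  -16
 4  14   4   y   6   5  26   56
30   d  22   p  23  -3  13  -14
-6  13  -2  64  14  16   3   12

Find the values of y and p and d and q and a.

Column 5: 7 − 3 + 29 + 19 + 6 + 23 + 14 = 95, so its missing entry is 114 − 95 = 19.
Row 1: 11 + 30 + 3 + 19 + 0 + 1 + 49 = 113, so its missing entry is 114 − 113 = 1.
Column 2: 1 + 25 + 0 + 3 + 32 + 14 + 13 = 88, so its missing entry is 114 − 88 = 26.
Row 6: 4 + 14 + 4 + 6 + 5 + 26 + 56 = 115, so its missing entry is 114 − 115 = -1.
Row 7: 30 + 26 + 22 + 23 − 3 + 13 − 14 = 97, so its missing entry is 114 − 97 = 17.

y = -1, p = 17, d = 26, q = 1, a = 19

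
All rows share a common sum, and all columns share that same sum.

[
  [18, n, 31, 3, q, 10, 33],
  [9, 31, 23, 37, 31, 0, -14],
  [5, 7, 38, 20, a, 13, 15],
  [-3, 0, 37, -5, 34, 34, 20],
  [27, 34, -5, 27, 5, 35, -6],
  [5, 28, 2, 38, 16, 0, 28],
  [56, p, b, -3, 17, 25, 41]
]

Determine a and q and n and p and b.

Rows 2 and 4 both sum to 117, so that's the common total.
Row 3: 5 + 7 + 38 + 20 + 13 + 15 = 98, so its missing entry is 117 − 98 = 19.
Column 3: 31 + 23 + 38 + 37 − 5 + 2 = 126, so its missing entry is 117 − 126 = -9.
Column 5: 31 + 19 + 34 + 5 + 16 + 17 = 122, so its missing entry is 117 − 122 = -5.
Row 1: 18 + 31 + 3 − 5 + 10 + 33 = 90, so its missing entry is 117 − 90 = 27.
Row 7: 56 − 9 − 3 + 17 + 25 + 41 = 127, so its missing entry is 117 − 127 = -10.

a = 19, q = -5, n = 27, p = -10, b = -9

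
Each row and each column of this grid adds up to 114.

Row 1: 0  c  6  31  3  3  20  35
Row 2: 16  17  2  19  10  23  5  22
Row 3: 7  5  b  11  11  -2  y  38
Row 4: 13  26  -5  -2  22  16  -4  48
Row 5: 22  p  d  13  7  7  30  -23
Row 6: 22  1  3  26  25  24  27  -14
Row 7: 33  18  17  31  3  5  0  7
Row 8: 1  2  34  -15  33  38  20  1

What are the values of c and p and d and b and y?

The known cells in row 1 total 98, leaving 114 − 98 = 16 for the blank.
The known cells in column 7 total 98, leaving 114 − 98 = 16 for the blank.
The known cells in row 3 total 86, leaving 114 − 86 = 28 for the blank.
The known cells in column 3 total 85, leaving 114 − 85 = 29 for the blank.
The known cells in row 5 total 85, leaving 114 − 85 = 29 for the blank.

c = 16, p = 29, d = 29, b = 28, y = 16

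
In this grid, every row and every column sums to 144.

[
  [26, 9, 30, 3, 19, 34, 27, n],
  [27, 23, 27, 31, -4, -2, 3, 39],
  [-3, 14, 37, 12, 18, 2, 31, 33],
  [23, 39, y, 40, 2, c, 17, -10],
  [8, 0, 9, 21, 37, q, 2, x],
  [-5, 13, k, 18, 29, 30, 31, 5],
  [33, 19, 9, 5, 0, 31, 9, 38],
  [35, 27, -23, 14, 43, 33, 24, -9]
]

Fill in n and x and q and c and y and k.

n = -4, x = 52, q = 15, c = 1, y = 32, k = 23

Row 1 has 26 + 9 + 30 + 3 + 19 + 34 + 27 = 148; the blank must be 144 − 148 = -4.
Column 8 has -4 + 39 + 33 − 10 + 5 + 38 − 9 = 92; the blank must be 144 − 92 = 52.
Row 5 has 8 + 0 + 9 + 21 + 37 + 2 + 52 = 129; the blank must be 144 − 129 = 15.
Column 6 has 34 − 2 + 2 + 15 + 30 + 31 + 33 = 143; the blank must be 144 − 143 = 1.
Row 4 has 23 + 39 + 40 + 2 + 1 + 17 − 10 = 112; the blank must be 144 − 112 = 32.
Row 6 has -5 + 13 + 18 + 29 + 30 + 31 + 5 = 121; the blank must be 144 − 121 = 23.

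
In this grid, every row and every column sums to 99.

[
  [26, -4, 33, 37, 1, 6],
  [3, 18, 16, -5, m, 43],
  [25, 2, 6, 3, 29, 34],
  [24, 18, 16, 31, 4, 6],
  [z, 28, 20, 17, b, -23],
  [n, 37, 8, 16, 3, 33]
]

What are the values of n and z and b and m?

n = 2, z = 19, b = 38, m = 24

Row 6 has 37 + 8 + 16 + 3 + 33 = 97; the blank must be 99 − 97 = 2.
Column 1 has 26 + 3 + 25 + 24 + 2 = 80; the blank must be 99 − 80 = 19.
Row 5 has 19 + 28 + 20 + 17 − 23 = 61; the blank must be 99 − 61 = 38.
Row 2 has 3 + 18 + 16 − 5 + 43 = 75; the blank must be 99 − 75 = 24.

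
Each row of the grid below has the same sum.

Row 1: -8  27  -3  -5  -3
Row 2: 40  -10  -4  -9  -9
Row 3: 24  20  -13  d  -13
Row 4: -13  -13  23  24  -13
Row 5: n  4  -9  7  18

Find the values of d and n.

d = -10, n = -12

Rows 2 and 4 both add up to 8, so every row sums to 8.
Row 3: 24 + 20 − 13 − 13 = 18, so the missing entry is 8 − 18 = -10.
Row 5: 4 − 9 + 7 + 18 = 20, so the missing entry is 8 − 20 = -12.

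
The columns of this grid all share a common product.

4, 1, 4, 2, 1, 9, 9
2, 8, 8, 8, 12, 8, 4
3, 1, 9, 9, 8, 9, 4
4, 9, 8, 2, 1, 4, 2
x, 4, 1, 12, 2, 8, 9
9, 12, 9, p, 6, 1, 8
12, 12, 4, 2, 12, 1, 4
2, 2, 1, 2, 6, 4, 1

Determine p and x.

Columns 6 and 7 each multiply to 82944, so every column has product 82944.
Column 4: 2×8×9×2×12×2×2 = 13824, so the missing entry is 82944 ÷ 13824 = 6.
Column 1: 4×2×3×4×9×12×2 = 20736, so the missing entry is 82944 ÷ 20736 = 4.

p = 6, x = 4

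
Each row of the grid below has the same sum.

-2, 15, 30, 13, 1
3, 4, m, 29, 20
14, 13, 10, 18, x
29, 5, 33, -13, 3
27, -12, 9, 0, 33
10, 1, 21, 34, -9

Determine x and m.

x = 2, m = 1

The complete rows each total 57.
Row 3 is missing 57 − 55 = 2 (since 14 + 13 + 10 + 18 = 55).
Row 2 is missing 57 − 56 = 1 (since 3 + 4 + 29 + 20 = 56).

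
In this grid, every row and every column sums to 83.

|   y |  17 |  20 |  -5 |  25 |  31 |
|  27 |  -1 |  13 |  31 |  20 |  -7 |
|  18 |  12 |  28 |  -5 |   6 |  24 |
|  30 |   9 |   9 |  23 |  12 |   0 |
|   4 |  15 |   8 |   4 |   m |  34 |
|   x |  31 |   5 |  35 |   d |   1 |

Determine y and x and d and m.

y = -5, x = 9, d = 2, m = 18

Row 5 has 4 + 15 + 8 + 4 + 34 = 65; the blank must be 83 − 65 = 18.
Column 5 has 25 + 20 + 6 + 12 + 18 = 81; the blank must be 83 − 81 = 2.
Row 6 has 31 + 5 + 35 + 2 + 1 = 74; the blank must be 83 − 74 = 9.
Row 1 has 17 + 20 − 5 + 25 + 31 = 88; the blank must be 83 − 88 = -5.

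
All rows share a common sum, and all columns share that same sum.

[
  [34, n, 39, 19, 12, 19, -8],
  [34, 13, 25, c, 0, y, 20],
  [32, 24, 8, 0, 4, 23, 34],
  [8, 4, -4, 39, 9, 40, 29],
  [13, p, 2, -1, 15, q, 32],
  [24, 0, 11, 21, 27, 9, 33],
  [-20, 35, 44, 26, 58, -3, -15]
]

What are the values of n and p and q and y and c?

Rows 3 and 4 both sum to 125, so that's the common total.
The known cells in row 1 total 115, leaving 125 − 115 = 10 for the blank.
The known cells in column 2 total 86, leaving 125 − 86 = 39 for the blank.
The known cells in row 5 total 100, leaving 125 − 100 = 25 for the blank.
The known cells in column 6 total 113, leaving 125 − 113 = 12 for the blank.
The known cells in row 2 total 104, leaving 125 − 104 = 21 for the blank.

n = 10, p = 39, q = 25, y = 12, c = 21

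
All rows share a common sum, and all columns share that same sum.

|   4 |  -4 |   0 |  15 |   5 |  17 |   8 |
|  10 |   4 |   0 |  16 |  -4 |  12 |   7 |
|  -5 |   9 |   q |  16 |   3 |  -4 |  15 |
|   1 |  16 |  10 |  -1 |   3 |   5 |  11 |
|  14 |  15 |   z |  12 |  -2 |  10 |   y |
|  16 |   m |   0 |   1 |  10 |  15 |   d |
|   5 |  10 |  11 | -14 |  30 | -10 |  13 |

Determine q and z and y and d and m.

Rows 1 and 2 both sum to 45, so that's the common total.
Column 2: -4 + 4 + 9 + 16 + 15 + 10 = 50, so its missing entry is 45 − 50 = -5.
Row 6: 16 − 5 + 0 + 1 + 10 + 15 = 37, so its missing entry is 45 − 37 = 8.
Column 7: 8 + 7 + 15 + 11 + 8 + 13 = 62, so its missing entry is 45 − 62 = -17.
Row 5: 14 + 15 + 12 − 2 + 10 − 17 = 32, so its missing entry is 45 − 32 = 13.
Row 3: -5 + 9 + 16 + 3 − 4 + 15 = 34, so its missing entry is 45 − 34 = 11.

q = 11, z = 13, y = -17, d = 8, m = -5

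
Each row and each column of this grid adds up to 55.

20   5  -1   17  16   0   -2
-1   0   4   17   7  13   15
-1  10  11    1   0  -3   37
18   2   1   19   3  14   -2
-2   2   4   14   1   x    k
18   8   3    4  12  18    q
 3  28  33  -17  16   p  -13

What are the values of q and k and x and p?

q = -8, k = 28, x = 8, p = 5

Row 6 has 18 + 8 + 3 + 4 + 12 + 18 = 63; the blank must be 55 − 63 = -8.
Column 7 has -2 + 15 + 37 − 2 − 8 − 13 = 27; the blank must be 55 − 27 = 28.
Row 5 has -2 + 2 + 4 + 14 + 1 + 28 = 47; the blank must be 55 − 47 = 8.
Row 7 has 3 + 28 + 33 − 17 + 16 − 13 = 50; the blank must be 55 − 50 = 5.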